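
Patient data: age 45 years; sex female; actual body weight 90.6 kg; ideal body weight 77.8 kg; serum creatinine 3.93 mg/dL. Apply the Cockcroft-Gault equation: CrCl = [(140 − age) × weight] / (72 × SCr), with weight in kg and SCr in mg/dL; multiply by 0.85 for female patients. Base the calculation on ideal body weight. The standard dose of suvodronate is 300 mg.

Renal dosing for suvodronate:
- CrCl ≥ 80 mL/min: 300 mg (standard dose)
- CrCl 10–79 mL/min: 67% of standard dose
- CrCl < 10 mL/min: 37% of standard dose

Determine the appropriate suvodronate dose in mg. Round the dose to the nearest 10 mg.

CrCl = (140 − 45) × 77.8 / (72 × 3.93) × 0.85 = 7391.0 / 282.96 × 0.85 ≈ 22.2 mL/min
CrCl ≈ 22 mL/min → bracket 10–79 mL/min.
67% of 300 mg = 201 mg → 200 mg

200 mg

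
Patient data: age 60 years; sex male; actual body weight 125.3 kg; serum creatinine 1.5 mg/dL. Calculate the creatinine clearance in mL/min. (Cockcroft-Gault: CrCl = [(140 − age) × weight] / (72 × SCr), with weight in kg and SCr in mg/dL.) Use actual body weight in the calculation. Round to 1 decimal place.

CrCl = (140 − 60) × 125.3 / (72 × 1.5) = 10024.0 / 108.00 ≈ 92.8 mL/min

92.8 mL/min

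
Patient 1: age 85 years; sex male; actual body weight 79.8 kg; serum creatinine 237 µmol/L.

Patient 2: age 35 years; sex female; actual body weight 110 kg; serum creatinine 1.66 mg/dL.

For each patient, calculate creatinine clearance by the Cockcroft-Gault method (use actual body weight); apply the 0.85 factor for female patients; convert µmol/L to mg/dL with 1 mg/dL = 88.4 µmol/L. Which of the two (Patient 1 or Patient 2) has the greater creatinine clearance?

Patient 1: SCr = 237 / 88.4 = 2.681 mg/dL
Patient 1: CrCl = (140 − 85) × 79.8 / (72 × 2.681) = 4389.0 / 193.03 ≈ 22.7 mL/min
Patient 2: CrCl = (140 − 35) × 110 / (72 × 1.66) × 0.85 = 11550.0 / 119.52 × 0.85 ≈ 82.1 mL/min
22.7 vs 82.1 mL/min → Patient 2 is higher.

Patient 2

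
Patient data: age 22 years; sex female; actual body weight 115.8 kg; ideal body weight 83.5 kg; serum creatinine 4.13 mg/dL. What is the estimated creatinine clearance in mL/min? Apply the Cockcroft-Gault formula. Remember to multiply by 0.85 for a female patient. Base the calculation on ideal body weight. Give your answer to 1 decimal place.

28.2 mL/min

CrCl = (140 − 22) × 83.5 / (72 × 4.13) × 0.85 = 9853.0 / 297.36 × 0.85 ≈ 28.2 mL/min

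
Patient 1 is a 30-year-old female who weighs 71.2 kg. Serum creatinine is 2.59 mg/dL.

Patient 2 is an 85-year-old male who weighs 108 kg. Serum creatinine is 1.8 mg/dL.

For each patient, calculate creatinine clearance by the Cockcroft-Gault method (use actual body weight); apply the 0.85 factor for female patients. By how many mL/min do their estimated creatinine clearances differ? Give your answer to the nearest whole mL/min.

Patient 1: CrCl = (140 − 30) × 71.2 / (72 × 2.59) × 0.85 = 7832.0 / 186.48 × 0.85 ≈ 35.7 mL/min
Patient 2: CrCl = (140 − 85) × 108 / (72 × 1.8) = 5940.0 / 129.60 ≈ 45.8 mL/min
|35.7 − 45.8| = 10.1 mL/min

10 mL/min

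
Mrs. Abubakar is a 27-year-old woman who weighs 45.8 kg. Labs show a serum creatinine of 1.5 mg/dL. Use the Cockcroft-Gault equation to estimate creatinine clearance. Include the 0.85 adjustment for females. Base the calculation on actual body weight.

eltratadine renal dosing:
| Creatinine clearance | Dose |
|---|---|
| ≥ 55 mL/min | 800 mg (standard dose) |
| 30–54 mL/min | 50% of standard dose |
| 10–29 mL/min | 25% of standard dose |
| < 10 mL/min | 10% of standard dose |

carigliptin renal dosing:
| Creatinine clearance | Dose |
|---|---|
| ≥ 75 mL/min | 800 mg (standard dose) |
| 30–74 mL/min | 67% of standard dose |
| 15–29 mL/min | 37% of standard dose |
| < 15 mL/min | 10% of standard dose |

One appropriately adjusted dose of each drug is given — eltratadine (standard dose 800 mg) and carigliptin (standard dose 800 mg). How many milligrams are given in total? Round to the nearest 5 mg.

935 mg

CrCl = (140 − 27) × 45.8 / (72 × 1.5) × 0.85 = 5175.4 / 108.00 × 0.85 ≈ 40.7 mL/min
CrCl ≈ 41 mL/min.
eltratadine: 30–54 mL/min → 50% of 800 mg = 400 mg.
carigliptin: 30–74 mL/min → 67% of 800 mg = 536 mg.
Total = 400 + 536 = 936 mg.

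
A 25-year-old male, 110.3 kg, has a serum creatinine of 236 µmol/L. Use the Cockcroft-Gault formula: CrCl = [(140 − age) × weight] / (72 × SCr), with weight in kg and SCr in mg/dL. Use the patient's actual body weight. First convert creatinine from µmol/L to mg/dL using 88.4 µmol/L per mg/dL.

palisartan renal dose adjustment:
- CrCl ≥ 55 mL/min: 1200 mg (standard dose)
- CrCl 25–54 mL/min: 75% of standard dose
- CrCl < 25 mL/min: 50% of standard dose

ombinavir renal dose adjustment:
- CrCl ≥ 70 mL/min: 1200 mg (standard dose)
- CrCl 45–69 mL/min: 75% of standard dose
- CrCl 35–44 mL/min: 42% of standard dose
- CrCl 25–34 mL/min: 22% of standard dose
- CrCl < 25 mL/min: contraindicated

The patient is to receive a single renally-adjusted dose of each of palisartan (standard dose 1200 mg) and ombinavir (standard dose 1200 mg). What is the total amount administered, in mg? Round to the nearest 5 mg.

SCr = 236 / 88.4 = 2.67 mg/dL
CrCl = (140 − 25) × 110.3 / (72 × 2.67) = 12684.5 / 192.24 ≈ 66.0 mL/min
CrCl ≈ 66 mL/min.
palisartan: ≥ 55 mL/min → 100% of 1200 mg = 1200 mg.
ombinavir: 45–69 mL/min → 75% of 1200 mg = 900 mg.
Total = 1200 + 900 = 2100 mg.

2100 mg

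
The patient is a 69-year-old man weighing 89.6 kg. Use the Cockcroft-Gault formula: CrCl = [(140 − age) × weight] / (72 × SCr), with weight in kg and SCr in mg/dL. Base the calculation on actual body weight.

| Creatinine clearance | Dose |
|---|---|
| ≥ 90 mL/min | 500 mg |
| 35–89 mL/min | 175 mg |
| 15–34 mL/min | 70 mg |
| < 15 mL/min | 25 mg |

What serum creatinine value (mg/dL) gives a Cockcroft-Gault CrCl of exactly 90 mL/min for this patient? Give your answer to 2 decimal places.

Standard dose requires CrCl ≥ 90 mL/min.
Set (140 − 69) × 89.6 / (72 × SCr) = 90
SCr = (140 − 69) × 89.6 / (72 × 90) = 0.982 mg/dL

0.98 mg/dL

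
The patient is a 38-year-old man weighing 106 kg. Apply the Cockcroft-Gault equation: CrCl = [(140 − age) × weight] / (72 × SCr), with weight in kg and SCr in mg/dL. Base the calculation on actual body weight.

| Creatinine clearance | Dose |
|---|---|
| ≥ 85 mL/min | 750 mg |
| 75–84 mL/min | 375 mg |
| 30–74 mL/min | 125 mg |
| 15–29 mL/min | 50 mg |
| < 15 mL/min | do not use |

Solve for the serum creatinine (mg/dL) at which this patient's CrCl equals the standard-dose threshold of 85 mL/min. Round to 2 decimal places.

1.77 mg/dL

Standard dose requires CrCl ≥ 85 mL/min.
Set (140 − 38) × 106 / (72 × SCr) = 85
SCr = (140 − 38) × 106 / (72 × 85) = 1.767 mg/dL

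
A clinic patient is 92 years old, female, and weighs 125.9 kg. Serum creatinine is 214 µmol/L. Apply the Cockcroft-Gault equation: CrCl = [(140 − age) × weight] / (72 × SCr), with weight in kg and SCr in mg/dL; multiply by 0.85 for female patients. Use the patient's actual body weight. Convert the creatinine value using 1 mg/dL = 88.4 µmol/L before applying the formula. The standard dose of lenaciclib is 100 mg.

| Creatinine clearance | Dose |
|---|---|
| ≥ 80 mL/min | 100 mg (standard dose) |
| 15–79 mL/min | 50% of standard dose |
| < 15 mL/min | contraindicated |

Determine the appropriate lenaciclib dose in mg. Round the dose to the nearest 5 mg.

SCr = 214 / 88.4 = 2.421 mg/dL
CrCl = (140 − 92) × 125.9 / (72 × 2.421) × 0.85 = 6043.2 / 174.31 × 0.85 ≈ 29.5 mL/min
CrCl ≈ 29 mL/min → bracket 15–79 mL/min.
50% of 100 mg = 50 mg

50 mg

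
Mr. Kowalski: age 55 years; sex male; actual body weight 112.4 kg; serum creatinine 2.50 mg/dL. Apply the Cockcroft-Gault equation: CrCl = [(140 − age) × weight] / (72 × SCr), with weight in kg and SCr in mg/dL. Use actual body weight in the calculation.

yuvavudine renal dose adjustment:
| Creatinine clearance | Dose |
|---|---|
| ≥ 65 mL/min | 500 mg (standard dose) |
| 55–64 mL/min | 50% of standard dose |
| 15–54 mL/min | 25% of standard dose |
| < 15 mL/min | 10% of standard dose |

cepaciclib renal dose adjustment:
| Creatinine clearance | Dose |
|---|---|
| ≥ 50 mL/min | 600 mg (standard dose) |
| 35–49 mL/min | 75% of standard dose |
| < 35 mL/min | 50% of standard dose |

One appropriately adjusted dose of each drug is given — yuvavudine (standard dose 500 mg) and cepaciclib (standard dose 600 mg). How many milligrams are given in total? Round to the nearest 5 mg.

725 mg

CrCl = (140 − 55) × 112.4 / (72 × 2.5) = 9554.0 / 180.00 ≈ 53.1 mL/min
CrCl ≈ 53 mL/min.
yuvavudine: 15–54 mL/min → 25% of 500 mg = 125 mg.
cepaciclib: ≥ 50 mL/min → 100% of 600 mg = 600 mg.
Total = 125 + 600 = 725 mg.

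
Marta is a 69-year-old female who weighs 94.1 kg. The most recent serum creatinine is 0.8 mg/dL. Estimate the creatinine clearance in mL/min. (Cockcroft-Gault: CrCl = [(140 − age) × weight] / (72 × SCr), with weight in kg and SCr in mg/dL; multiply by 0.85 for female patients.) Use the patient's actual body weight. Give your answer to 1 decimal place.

CrCl = (140 − 69) × 94.1 / (72 × 0.8) × 0.85 = 6681.1 / 57.60 × 0.85 ≈ 98.6 mL/min

98.6 mL/min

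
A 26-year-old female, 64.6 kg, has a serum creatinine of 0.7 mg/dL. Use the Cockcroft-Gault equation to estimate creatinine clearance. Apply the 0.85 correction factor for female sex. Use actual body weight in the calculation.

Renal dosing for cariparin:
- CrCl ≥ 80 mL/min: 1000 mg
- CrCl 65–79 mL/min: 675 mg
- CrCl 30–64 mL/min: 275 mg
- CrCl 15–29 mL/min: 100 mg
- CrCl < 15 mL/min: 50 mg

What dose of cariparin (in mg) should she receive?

1000 mg

CrCl = (140 − 26) × 64.6 / (72 × 0.7) × 0.85 = 7364.4 / 50.40 × 0.85 ≈ 124.2 mL/min
CrCl ≈ 124 mL/min → bracket ≥ 80 mL/min.
Dose for this bracket: 1000 mg.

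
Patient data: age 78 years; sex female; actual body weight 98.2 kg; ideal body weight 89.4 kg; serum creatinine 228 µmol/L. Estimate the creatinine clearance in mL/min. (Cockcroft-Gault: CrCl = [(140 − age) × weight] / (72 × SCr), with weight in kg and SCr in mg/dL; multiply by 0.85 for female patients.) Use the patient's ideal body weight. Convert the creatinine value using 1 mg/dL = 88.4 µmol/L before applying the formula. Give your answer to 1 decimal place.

25.4 mL/min

SCr = 228 / 88.4 = 2.579 mg/dL
CrCl = (140 − 78) × 89.4 / (72 × 2.579) × 0.85 = 5542.8 / 185.69 × 0.85 ≈ 25.4 mL/min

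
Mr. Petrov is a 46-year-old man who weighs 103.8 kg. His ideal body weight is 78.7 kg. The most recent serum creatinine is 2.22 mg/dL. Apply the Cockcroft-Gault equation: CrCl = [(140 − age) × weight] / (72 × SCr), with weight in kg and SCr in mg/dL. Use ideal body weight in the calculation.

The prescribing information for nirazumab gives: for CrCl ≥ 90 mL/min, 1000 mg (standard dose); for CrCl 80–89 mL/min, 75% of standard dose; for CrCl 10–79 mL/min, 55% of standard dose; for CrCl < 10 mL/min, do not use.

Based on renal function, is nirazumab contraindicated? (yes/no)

no

CrCl = (140 − 46) × 78.7 / (72 × 2.22) = 7397.8 / 159.84 ≈ 46.3 mL/min
CrCl ≈ 46 mL/min, which is ≥ 10 mL/min.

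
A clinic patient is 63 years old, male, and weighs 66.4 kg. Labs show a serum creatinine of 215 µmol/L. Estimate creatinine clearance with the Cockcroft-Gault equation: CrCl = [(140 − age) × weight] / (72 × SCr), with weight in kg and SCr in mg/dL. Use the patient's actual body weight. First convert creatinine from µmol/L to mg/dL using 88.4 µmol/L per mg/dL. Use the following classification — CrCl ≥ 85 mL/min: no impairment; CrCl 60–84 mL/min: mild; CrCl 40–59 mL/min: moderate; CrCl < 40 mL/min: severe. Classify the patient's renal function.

severe

SCr = 215 / 88.4 = 2.432 mg/dL
CrCl = (140 − 63) × 66.4 / (72 × 2.432) = 5112.8 / 175.10 ≈ 29.2 mL/min
29 mL/min falls in the 'severe' range.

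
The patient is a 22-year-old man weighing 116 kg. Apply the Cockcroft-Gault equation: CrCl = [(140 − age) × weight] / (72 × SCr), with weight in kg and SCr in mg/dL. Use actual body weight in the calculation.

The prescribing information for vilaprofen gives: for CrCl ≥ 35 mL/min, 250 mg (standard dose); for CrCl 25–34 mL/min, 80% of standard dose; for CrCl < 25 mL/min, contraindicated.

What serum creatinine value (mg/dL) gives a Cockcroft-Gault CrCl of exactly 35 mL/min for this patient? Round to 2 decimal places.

5.43 mg/dL

Standard dose requires CrCl ≥ 35 mL/min.
Set (140 − 22) × 116 / (72 × SCr) = 35
SCr = (140 − 22) × 116 / (72 × 35) = 5.432 mg/dL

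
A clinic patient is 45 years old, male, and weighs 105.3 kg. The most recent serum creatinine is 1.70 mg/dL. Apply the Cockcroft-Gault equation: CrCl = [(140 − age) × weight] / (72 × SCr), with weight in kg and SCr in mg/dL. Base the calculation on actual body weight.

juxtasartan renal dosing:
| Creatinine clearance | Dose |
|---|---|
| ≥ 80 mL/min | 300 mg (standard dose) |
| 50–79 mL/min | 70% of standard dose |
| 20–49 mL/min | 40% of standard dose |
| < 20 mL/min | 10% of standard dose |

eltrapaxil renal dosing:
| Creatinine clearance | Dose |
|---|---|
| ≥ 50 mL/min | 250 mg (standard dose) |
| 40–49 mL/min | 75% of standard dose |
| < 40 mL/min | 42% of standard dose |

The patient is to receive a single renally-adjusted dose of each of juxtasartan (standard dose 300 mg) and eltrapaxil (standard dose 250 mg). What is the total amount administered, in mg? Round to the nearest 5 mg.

550 mg

CrCl = (140 − 45) × 105.3 / (72 × 1.7) = 10003.5 / 122.40 ≈ 81.7 mL/min
CrCl ≈ 82 mL/min.
juxtasartan: ≥ 80 mL/min → 100% of 300 mg = 300 mg.
eltrapaxil: ≥ 50 mL/min → 100% of 250 mg = 250 mg.
Total = 300 + 250 = 550 mg.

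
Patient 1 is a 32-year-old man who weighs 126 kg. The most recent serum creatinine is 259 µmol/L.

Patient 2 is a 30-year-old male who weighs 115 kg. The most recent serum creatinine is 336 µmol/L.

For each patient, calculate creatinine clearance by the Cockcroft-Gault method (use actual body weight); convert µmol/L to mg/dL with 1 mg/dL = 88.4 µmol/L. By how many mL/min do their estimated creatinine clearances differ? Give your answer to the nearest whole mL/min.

Patient 1: SCr = 259 / 88.4 = 2.93 mg/dL
Patient 1: CrCl = (140 − 32) × 126 / (72 × 2.93) = 13608.0 / 210.96 ≈ 64.5 mL/min
Patient 2: SCr = 336 / 88.4 = 3.801 mg/dL
Patient 2: CrCl = (140 − 30) × 115 / (72 × 3.801) = 12650.0 / 273.67 ≈ 46.2 mL/min
|64.5 − 46.2| = 18.3 mL/min

18 mL/min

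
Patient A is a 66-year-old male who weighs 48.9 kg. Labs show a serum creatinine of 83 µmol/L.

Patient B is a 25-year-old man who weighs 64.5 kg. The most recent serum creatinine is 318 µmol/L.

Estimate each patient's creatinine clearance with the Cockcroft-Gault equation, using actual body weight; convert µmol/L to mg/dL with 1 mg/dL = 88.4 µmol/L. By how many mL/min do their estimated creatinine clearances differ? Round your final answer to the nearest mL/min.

Patient A: SCr = 83 / 88.4 = 0.939 mg/dL
Patient A: CrCl = (140 − 66) × 48.9 / (72 × 0.939) = 3618.6 / 67.61 ≈ 53.5 mL/min
Patient B: SCr = 318 / 88.4 = 3.597 mg/dL
Patient B: CrCl = (140 − 25) × 64.5 / (72 × 3.597) = 7417.5 / 258.98 ≈ 28.6 mL/min
|53.5 − 28.6| = 24.9 mL/min

25 mL/min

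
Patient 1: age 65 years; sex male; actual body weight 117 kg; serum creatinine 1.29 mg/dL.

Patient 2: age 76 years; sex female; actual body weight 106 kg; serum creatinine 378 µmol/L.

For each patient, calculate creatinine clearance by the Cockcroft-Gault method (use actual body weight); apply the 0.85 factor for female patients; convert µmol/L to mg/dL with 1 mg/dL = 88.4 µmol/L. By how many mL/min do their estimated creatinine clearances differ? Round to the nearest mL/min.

76 mL/min

Patient 1: CrCl = (140 − 65) × 117 / (72 × 1.29) = 8775.0 / 92.88 ≈ 94.5 mL/min
Patient 2: SCr = 378 / 88.4 = 4.276 mg/dL
Patient 2: CrCl = (140 − 76) × 106 / (72 × 4.276) × 0.85 = 6784.0 / 307.87 × 0.85 ≈ 18.7 mL/min
|94.5 − 18.7| = 75.8 mL/min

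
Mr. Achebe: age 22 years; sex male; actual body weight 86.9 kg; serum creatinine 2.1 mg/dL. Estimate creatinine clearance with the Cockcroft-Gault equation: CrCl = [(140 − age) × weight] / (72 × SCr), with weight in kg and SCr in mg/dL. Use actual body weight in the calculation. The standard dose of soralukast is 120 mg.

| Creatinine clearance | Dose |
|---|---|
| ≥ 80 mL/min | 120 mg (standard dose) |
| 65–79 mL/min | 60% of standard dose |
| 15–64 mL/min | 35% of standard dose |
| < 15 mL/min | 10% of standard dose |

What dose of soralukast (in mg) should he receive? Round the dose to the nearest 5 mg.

CrCl = (140 − 22) × 86.9 / (72 × 2.1) = 10254.2 / 151.20 ≈ 67.8 mL/min
CrCl ≈ 68 mL/min → bracket 65–79 mL/min.
60% of 120 mg = 72 mg → 70 mg

70 mg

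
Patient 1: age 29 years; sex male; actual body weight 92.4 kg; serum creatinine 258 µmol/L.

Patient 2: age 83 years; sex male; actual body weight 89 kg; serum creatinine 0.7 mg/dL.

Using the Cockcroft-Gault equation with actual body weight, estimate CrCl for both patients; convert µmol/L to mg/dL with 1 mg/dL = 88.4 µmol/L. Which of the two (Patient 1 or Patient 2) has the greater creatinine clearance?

Patient 2

Patient 1: SCr = 258 / 88.4 = 2.919 mg/dL
Patient 1: CrCl = (140 − 29) × 92.4 / (72 × 2.919) = 10256.4 / 210.17 ≈ 48.8 mL/min
Patient 2: CrCl = (140 − 83) × 89 / (72 × 0.7) = 5073.0 / 50.40 ≈ 100.7 mL/min
48.8 vs 100.7 mL/min → Patient 2 is higher.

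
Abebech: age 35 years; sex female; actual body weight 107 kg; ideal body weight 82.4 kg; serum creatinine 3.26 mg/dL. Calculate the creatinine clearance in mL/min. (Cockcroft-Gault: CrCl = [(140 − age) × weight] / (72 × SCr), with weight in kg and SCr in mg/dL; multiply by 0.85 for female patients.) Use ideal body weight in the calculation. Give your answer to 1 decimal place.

31.3 mL/min

CrCl = (140 − 35) × 82.4 / (72 × 3.26) × 0.85 = 8652.0 / 234.72 × 0.85 ≈ 31.3 mL/min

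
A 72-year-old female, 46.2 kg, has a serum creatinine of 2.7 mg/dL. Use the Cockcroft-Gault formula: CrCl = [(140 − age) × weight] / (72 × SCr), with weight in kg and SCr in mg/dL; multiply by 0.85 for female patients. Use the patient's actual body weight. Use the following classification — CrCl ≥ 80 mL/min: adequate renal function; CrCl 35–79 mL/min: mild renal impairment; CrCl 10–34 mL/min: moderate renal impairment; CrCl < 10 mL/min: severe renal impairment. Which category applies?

CrCl = (140 − 72) × 46.2 / (72 × 2.7) × 0.85 = 3141.6 / 194.40 × 0.85 ≈ 13.7 mL/min
14 mL/min falls in the 'moderate renal impairment' range.

moderate renal impairment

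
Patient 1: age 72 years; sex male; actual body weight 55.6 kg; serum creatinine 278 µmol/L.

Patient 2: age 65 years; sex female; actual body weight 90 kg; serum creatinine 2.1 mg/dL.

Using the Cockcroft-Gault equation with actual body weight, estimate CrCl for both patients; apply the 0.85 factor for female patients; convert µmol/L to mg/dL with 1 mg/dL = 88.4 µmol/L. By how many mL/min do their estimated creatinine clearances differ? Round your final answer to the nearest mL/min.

21 mL/min

Patient 1: SCr = 278 / 88.4 = 3.145 mg/dL
Patient 1: CrCl = (140 − 72) × 55.6 / (72 × 3.145) = 3780.8 / 226.44 ≈ 16.7 mL/min
Patient 2: CrCl = (140 − 65) × 90 / (72 × 2.1) × 0.85 = 6750.0 / 151.20 × 0.85 ≈ 37.9 mL/min
|16.7 − 37.9| = 21.2 mL/min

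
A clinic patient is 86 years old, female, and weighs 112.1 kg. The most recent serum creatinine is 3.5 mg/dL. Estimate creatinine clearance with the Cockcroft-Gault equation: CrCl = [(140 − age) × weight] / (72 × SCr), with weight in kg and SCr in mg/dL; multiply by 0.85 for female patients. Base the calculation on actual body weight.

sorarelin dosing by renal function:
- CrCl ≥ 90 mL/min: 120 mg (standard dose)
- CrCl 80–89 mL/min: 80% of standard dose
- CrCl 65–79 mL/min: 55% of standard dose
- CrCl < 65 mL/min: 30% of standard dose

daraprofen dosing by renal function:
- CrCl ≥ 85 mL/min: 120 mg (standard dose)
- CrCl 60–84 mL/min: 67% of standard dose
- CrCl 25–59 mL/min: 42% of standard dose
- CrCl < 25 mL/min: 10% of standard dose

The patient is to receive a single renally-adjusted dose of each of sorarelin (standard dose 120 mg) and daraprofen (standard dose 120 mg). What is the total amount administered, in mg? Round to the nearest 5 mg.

50 mg

CrCl = (140 − 86) × 112.1 / (72 × 3.5) × 0.85 = 6053.4 / 252.00 × 0.85 ≈ 20.4 mL/min
CrCl ≈ 20 mL/min.
sorarelin: < 65 mL/min → 30% of 120 mg = 36 mg.
daraprofen: < 25 mL/min → 10% of 120 mg = 12 mg.
Total = 36 + 12 = 48 mg.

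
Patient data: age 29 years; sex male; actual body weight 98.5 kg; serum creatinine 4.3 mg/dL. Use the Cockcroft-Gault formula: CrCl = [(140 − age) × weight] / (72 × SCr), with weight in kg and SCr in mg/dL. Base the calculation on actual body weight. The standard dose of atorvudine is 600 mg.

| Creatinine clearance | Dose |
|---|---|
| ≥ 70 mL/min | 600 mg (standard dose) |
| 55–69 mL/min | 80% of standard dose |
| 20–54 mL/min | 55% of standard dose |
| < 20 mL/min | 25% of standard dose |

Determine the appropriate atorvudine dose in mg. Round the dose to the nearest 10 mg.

CrCl = (140 − 29) × 98.5 / (72 × 4.3) = 10933.5 / 309.60 ≈ 35.3 mL/min
CrCl ≈ 35 mL/min → bracket 20–54 mL/min.
55% of 600 mg = 330 mg

330 mg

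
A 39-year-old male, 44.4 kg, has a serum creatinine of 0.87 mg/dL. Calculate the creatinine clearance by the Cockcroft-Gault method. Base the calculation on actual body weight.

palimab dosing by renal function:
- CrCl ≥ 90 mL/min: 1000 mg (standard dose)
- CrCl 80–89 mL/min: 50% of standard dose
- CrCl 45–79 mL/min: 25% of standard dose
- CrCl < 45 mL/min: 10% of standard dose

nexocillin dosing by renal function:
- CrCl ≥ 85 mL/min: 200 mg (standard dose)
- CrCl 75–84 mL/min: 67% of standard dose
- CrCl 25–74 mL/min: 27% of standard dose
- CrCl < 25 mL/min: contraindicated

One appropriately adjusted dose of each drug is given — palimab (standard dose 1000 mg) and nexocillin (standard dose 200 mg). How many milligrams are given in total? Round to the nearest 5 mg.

305 mg

CrCl = (140 − 39) × 44.4 / (72 × 0.87) = 4484.4 / 62.64 ≈ 71.6 mL/min
CrCl ≈ 72 mL/min.
palimab: 45–79 mL/min → 25% of 1000 mg = 250 mg.
nexocillin: 25–74 mL/min → 27% of 200 mg = 54 mg.
Total = 250 + 54 = 304 mg.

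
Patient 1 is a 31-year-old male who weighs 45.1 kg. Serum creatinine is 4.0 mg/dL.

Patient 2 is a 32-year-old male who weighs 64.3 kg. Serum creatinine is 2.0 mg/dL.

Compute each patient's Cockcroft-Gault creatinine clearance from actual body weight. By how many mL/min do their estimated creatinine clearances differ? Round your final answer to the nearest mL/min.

31 mL/min

Patient 1: CrCl = (140 − 31) × 45.1 / (72 × 4) = 4915.9 / 288.00 ≈ 17.1 mL/min
Patient 2: CrCl = (140 − 32) × 64.3 / (72 × 2) = 6944.4 / 144.00 ≈ 48.2 mL/min
|17.1 − 48.2| = 31.1 mL/min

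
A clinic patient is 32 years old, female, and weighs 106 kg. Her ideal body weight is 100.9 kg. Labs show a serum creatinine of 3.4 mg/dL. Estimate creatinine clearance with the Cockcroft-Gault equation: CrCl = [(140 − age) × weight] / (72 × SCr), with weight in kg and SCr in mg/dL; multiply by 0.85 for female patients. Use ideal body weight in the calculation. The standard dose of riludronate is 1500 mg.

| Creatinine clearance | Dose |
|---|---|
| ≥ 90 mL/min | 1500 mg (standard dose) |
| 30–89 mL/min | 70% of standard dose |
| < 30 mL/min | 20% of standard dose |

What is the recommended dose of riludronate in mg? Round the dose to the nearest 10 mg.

1050 mg

CrCl = (140 − 32) × 100.9 / (72 × 3.4) × 0.85 = 10897.2 / 244.80 × 0.85 ≈ 37.8 mL/min
CrCl ≈ 38 mL/min → bracket 30–89 mL/min.
70% of 1500 mg = 1050 mg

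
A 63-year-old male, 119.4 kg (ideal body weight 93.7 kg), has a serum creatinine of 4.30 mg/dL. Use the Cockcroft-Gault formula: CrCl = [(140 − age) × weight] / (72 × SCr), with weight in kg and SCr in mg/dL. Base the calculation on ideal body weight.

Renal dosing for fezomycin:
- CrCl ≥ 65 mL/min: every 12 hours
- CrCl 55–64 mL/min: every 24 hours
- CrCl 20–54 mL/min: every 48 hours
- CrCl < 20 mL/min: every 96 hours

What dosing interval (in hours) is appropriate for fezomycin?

CrCl = (140 − 63) × 93.7 / (72 × 4.3) = 7214.9 / 309.60 ≈ 23.3 mL/min
CrCl ≈ 23 mL/min → bracket 20–54 mL/min → every 48 hours.

every 48 hours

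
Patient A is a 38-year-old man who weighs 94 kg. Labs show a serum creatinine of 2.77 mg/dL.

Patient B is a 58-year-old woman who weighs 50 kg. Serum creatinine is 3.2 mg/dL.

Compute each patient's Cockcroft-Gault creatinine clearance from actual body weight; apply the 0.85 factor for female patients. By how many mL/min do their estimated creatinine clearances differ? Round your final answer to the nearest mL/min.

33 mL/min

Patient A: CrCl = (140 − 38) × 94 / (72 × 2.77) = 9588.0 / 199.44 ≈ 48.1 mL/min
Patient B: CrCl = (140 − 58) × 50 / (72 × 3.2) × 0.85 = 4100.0 / 230.40 × 0.85 ≈ 15.1 mL/min
|48.1 − 15.1| = 33.0 mL/min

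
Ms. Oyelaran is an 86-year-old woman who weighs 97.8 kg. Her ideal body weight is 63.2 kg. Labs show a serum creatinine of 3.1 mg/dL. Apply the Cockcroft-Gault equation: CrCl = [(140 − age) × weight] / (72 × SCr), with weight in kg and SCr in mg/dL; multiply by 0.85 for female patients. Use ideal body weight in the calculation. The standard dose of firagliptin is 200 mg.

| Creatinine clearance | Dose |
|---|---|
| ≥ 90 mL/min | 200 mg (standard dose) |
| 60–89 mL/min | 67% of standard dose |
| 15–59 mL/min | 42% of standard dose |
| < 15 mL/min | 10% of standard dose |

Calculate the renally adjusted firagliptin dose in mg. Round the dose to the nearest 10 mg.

20 mg

CrCl = (140 − 86) × 63.2 / (72 × 3.1) × 0.85 = 3412.8 / 223.20 × 0.85 ≈ 13.0 mL/min
CrCl ≈ 13 mL/min → bracket < 15 mL/min.
10% of 200 mg = 20 mg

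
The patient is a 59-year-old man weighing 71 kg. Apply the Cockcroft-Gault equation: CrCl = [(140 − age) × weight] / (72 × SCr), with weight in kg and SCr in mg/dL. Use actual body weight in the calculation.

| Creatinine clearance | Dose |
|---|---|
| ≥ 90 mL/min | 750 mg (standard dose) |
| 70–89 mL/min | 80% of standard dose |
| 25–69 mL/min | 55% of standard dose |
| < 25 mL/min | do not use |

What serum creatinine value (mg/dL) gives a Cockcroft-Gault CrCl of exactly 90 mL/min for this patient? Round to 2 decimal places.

Standard dose requires CrCl ≥ 90 mL/min.
Set (140 − 59) × 71 / (72 × SCr) = 90
SCr = (140 − 59) × 71 / (72 × 90) = 0.887 mg/dL

0.89 mg/dL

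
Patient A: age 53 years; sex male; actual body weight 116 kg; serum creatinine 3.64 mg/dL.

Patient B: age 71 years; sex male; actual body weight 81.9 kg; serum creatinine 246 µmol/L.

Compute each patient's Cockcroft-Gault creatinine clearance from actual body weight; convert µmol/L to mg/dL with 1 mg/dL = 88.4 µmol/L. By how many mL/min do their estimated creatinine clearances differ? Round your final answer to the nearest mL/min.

Patient A: CrCl = (140 − 53) × 116 / (72 × 3.64) = 10092.0 / 262.08 ≈ 38.5 mL/min
Patient B: SCr = 246 / 88.4 = 2.783 mg/dL
Patient B: CrCl = (140 − 71) × 81.9 / (72 × 2.783) = 5651.1 / 200.38 ≈ 28.2 mL/min
|38.5 − 28.2| = 10.3 mL/min

10 mL/min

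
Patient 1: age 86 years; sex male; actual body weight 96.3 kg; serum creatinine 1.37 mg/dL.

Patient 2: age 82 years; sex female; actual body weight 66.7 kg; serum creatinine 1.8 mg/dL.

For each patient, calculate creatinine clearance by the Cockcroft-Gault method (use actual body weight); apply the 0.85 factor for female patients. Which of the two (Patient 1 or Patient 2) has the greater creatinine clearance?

Patient 1

Patient 1: CrCl = (140 − 86) × 96.3 / (72 × 1.37) = 5200.2 / 98.64 ≈ 52.7 mL/min
Patient 2: CrCl = (140 − 82) × 66.7 / (72 × 1.8) × 0.85 = 3868.6 / 129.60 × 0.85 ≈ 25.4 mL/min
52.7 vs 25.4 mL/min → Patient 1 is higher.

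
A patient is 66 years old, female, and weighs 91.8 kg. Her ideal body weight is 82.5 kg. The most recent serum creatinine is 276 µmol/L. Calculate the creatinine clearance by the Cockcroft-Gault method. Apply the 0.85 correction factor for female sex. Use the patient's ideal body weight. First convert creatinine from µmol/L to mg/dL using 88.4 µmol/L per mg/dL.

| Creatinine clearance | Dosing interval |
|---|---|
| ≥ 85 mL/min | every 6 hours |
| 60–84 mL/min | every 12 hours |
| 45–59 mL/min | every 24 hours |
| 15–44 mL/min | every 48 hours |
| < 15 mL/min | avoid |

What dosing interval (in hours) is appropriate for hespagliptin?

SCr = 276 / 88.4 = 3.122 mg/dL
CrCl = (140 − 66) × 82.5 / (72 × 3.122) × 0.85 = 6105.0 / 224.78 × 0.85 ≈ 23.1 mL/min
CrCl ≈ 23 mL/min → bracket 15–44 mL/min → every 48 hours.

every 48 hours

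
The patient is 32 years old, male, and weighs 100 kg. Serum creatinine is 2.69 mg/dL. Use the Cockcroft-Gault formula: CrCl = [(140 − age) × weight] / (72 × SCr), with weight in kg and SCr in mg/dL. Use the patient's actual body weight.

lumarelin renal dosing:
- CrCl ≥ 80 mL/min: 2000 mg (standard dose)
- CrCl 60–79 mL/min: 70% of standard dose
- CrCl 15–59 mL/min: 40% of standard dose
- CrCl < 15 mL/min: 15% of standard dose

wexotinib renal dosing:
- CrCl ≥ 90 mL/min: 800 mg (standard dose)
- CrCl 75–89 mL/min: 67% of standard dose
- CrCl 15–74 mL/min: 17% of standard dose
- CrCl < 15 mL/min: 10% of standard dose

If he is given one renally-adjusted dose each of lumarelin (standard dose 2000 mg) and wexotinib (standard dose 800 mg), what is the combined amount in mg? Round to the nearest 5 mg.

CrCl = (140 − 32) × 100 / (72 × 2.69) = 10800.0 / 193.68 ≈ 55.8 mL/min
CrCl ≈ 56 mL/min.
lumarelin: 15–59 mL/min → 40% of 2000 mg = 800 mg.
wexotinib: 15–74 mL/min → 17% of 800 mg = 136 mg.
Total = 800 + 136 = 936 mg.

935 mg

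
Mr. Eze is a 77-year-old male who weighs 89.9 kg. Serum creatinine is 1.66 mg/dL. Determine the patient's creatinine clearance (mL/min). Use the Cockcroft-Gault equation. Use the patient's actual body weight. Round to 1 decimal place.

47.4 mL/min

CrCl = (140 − 77) × 89.9 / (72 × 1.66) = 5663.7 / 119.52 ≈ 47.4 mL/min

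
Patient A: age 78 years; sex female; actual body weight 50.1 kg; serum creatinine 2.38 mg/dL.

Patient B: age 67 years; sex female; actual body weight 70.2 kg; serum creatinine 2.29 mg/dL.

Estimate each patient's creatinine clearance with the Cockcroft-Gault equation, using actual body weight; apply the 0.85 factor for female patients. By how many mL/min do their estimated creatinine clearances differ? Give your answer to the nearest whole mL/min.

Patient A: CrCl = (140 − 78) × 50.1 / (72 × 2.38) × 0.85 = 3106.2 / 171.36 × 0.85 ≈ 15.4 mL/min
Patient B: CrCl = (140 − 67) × 70.2 / (72 × 2.29) × 0.85 = 5124.6 / 164.88 × 0.85 ≈ 26.4 mL/min
|15.4 − 26.4| = 11.0 mL/min

11 mL/min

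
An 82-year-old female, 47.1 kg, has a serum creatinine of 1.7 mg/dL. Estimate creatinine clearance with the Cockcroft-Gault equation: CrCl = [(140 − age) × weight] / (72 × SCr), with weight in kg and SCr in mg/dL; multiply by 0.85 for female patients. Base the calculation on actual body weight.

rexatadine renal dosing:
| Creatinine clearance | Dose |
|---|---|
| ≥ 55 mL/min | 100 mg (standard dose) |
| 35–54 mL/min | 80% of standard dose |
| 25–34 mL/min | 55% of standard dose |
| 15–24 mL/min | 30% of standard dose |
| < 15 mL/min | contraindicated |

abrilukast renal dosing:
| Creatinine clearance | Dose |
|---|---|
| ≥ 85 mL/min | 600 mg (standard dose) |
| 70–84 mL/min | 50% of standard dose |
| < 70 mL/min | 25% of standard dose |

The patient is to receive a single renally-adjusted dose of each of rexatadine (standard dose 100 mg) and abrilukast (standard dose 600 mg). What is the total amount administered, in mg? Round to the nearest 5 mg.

180 mg

CrCl = (140 − 82) × 47.1 / (72 × 1.7) × 0.85 = 2731.8 / 122.40 × 0.85 ≈ 19.0 mL/min
CrCl ≈ 19 mL/min.
rexatadine: 15–24 mL/min → 30% of 100 mg = 30 mg.
abrilukast: < 70 mL/min → 25% of 600 mg = 150 mg.
Total = 30 + 150 = 180 mg.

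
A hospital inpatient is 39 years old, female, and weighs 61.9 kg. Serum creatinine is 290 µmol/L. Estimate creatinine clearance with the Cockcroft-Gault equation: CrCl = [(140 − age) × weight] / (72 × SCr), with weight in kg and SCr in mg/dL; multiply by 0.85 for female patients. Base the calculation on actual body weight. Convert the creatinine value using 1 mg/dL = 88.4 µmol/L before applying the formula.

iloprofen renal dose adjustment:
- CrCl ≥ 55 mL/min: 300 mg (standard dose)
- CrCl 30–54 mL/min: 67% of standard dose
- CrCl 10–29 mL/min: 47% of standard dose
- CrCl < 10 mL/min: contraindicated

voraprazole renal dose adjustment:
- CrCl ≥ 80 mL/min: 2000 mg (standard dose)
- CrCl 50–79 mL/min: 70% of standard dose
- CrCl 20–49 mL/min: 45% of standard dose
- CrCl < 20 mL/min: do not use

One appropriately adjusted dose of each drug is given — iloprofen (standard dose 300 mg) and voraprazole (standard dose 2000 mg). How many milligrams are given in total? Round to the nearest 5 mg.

1040 mg

SCr = 290 / 88.4 = 3.281 mg/dL
CrCl = (140 − 39) × 61.9 / (72 × 3.281) × 0.85 = 6251.9 / 236.23 × 0.85 ≈ 22.5 mL/min
CrCl ≈ 22 mL/min.
iloprofen: 10–29 mL/min → 47% of 300 mg = 141 mg.
voraprazole: 20–49 mL/min → 45% of 2000 mg = 900 mg.
Total = 141 + 900 = 1041 mg.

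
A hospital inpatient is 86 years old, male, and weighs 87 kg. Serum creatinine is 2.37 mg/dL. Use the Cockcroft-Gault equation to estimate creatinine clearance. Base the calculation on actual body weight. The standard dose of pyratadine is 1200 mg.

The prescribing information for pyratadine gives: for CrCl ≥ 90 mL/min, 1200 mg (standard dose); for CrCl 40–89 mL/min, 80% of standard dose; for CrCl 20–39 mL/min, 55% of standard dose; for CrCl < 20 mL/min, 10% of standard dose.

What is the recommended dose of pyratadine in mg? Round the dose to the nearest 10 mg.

660 mg

CrCl = (140 − 86) × 87 / (72 × 2.37) = 4698.0 / 170.64 ≈ 27.5 mL/min
CrCl ≈ 28 mL/min → bracket 20–39 mL/min.
55% of 1200 mg = 660 mg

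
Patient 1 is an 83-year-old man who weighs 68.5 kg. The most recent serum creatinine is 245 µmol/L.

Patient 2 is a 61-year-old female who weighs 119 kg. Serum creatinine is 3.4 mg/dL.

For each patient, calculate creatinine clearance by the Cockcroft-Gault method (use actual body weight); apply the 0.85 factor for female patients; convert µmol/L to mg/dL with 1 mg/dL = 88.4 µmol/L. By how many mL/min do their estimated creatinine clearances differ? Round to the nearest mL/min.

13 mL/min

Patient 1: SCr = 245 / 88.4 = 2.771 mg/dL
Patient 1: CrCl = (140 − 83) × 68.5 / (72 × 2.771) = 3904.5 / 199.51 ≈ 19.6 mL/min
Patient 2: CrCl = (140 − 61) × 119 / (72 × 3.4) × 0.85 = 9401.0 / 244.80 × 0.85 ≈ 32.6 mL/min
|19.6 − 32.6| = 13.0 mL/min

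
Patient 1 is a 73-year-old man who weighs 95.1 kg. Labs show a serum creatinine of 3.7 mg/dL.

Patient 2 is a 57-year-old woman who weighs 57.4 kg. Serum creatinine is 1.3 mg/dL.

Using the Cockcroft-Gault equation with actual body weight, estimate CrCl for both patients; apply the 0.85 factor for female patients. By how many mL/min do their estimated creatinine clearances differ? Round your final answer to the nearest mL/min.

Patient 1: CrCl = (140 − 73) × 95.1 / (72 × 3.7) = 6371.7 / 266.40 ≈ 23.9 mL/min
Patient 2: CrCl = (140 − 57) × 57.4 / (72 × 1.3) × 0.85 = 4764.2 / 93.60 × 0.85 ≈ 43.3 mL/min
|23.9 − 43.3| = 19.4 mL/min

19 mL/min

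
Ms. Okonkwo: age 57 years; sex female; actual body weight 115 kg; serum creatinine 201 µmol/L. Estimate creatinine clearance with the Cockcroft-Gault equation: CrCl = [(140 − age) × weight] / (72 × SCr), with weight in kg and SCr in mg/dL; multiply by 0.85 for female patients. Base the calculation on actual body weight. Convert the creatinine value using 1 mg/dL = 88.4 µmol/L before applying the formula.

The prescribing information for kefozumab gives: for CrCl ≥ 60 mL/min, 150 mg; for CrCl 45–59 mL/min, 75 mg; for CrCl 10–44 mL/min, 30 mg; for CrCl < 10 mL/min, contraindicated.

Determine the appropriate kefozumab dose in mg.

SCr = 201 / 88.4 = 2.274 mg/dL
CrCl = (140 − 57) × 115 / (72 × 2.274) × 0.85 = 9545.0 / 163.73 × 0.85 ≈ 49.6 mL/min
CrCl ≈ 50 mL/min → bracket 45–59 mL/min.
Dose for this bracket: 75 mg.

75 mg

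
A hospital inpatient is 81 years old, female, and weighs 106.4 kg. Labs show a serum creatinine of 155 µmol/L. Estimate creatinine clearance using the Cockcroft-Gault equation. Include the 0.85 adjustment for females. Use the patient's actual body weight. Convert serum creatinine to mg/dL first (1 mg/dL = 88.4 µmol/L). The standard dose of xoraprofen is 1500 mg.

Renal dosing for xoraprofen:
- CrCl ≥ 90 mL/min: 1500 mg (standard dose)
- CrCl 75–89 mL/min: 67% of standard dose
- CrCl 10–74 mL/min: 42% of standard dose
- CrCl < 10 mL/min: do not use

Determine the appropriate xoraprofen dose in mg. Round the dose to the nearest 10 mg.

SCr = 155 / 88.4 = 1.753 mg/dL
CrCl = (140 − 81) × 106.4 / (72 × 1.753) × 0.85 = 6277.6 / 126.22 × 0.85 ≈ 42.3 mL/min
CrCl ≈ 42 mL/min → bracket 10–74 mL/min.
42% of 1500 mg = 630 mg

630 mg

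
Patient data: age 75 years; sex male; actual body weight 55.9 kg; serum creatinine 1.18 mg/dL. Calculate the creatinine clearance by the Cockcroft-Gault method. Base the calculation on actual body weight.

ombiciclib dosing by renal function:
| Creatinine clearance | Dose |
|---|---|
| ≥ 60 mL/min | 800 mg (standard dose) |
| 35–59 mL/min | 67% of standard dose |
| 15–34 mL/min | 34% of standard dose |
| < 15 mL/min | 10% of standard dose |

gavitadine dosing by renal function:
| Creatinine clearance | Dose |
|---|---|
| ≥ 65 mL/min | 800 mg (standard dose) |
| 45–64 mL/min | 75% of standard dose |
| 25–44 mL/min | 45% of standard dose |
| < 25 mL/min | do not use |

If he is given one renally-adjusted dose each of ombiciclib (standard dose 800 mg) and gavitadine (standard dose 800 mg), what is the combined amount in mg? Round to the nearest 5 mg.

CrCl = (140 − 75) × 55.9 / (72 × 1.18) = 3633.5 / 84.96 ≈ 42.8 mL/min
CrCl ≈ 43 mL/min.
ombiciclib: 35–59 mL/min → 67% of 800 mg = 536 mg.
gavitadine: 25–44 mL/min → 45% of 800 mg = 360 mg.
Total = 536 + 360 = 896 mg.

895 mg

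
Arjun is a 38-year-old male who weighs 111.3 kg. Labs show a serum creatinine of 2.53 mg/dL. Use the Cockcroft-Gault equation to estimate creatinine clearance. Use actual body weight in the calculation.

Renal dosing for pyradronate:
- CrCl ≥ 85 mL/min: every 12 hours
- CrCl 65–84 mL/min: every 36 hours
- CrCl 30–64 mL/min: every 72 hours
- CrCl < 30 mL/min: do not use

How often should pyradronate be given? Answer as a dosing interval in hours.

CrCl = (140 − 38) × 111.3 / (72 × 2.53) = 11352.6 / 182.16 ≈ 62.3 mL/min
CrCl ≈ 62 mL/min → bracket 30–64 mL/min → every 72 hours.

every 72 hours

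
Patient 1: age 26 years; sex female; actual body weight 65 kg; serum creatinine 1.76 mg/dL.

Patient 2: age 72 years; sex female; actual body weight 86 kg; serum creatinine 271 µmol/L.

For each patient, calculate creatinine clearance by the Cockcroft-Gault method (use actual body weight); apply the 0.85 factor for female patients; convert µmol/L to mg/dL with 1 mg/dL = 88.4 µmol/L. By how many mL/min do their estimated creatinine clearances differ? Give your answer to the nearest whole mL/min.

27 mL/min

Patient 1: CrCl = (140 − 26) × 65 / (72 × 1.76) × 0.85 = 7410.0 / 126.72 × 0.85 ≈ 49.7 mL/min
Patient 2: SCr = 271 / 88.4 = 3.066 mg/dL
Patient 2: CrCl = (140 − 72) × 86 / (72 × 3.066) × 0.85 = 5848.0 / 220.75 × 0.85 ≈ 22.5 mL/min
|49.7 − 22.5| = 27.2 mL/min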